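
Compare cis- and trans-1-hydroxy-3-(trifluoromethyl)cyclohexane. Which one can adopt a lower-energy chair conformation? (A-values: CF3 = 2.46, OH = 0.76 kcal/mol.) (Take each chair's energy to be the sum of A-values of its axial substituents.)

cis

At 1,3 positions (parity same): cis → (e,e or a,a); trans → (a,e or e,a).
Best chair for cis: E = 0.00 kcal/mol; best chair for trans: E = 0.76 kcal/mol.
The cis isomer is lower by 0.76 kcal/mol.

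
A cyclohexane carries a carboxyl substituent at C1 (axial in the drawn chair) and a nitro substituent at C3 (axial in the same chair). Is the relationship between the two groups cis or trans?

C1 and C3 have the same parity, so their axial bonds point in the same direction.
With same-parity carbons, two substituents on the same face are both axial or both equatorial; opposite faces give one of each.
Here the groups are axial/axial → same face → cis.

cis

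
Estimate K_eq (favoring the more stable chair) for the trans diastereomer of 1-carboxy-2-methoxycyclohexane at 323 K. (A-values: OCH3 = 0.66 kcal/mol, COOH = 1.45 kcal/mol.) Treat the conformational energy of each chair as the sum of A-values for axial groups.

C1 and C2 have opposite parity, so for the trans isomer the two substituents are e,e in one chair and a,a in the other.
Chair I (methoxy axial, carboxyl axial): E = 2.11 kcal/mol; chair II (methoxy equatorial, carboxyl equatorial): E = 0.00 kcal/mol.
ΔG = 2.11 kcal/mol between the two chairs.
K = exp(ΔG/RT) with R = 1.987×10⁻³ kcal mol⁻¹ K⁻¹ and T = 323 K gives K ≈ 26.8.

K ≈ 26.8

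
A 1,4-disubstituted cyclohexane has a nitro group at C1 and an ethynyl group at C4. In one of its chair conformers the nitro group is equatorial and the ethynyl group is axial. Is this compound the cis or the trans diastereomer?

C1 and C4 have opposite parity, so their axial bonds point in opposite directions.
With opposite-parity carbons, two substituents on the same face are one axial and one equatorial; opposite faces give both axial or both equatorial.
Here the groups are equatorial/axial → same face → cis.

cis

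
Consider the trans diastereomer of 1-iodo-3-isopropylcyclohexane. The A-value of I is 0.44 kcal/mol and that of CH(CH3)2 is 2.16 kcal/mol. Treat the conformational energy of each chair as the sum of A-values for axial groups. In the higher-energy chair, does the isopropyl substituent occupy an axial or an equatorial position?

axial

C1 and C3 have the same parity, so for the trans isomer the two substituents are one axial and one equatorial in each chair.
Chair I (iodo axial, isopropyl equatorial): E = 0.44 kcal/mol.
Chair II (iodo equatorial, isopropyl axial): E = 2.16 kcal/mol.
Chair II is the less stable (higher-energy) conformer, and in that chair the isopropyl group is axial.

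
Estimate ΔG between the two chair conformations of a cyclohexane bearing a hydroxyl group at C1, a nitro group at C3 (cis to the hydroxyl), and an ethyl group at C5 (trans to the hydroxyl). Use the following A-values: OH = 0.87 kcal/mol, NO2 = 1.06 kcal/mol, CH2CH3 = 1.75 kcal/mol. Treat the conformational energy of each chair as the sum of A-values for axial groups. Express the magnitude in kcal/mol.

0.18 kcal/mol

Chair I (hydroxyl axial, nitro axial, ethyl equatorial): E = 1.93 kcal/mol.
Chair II (hydroxyl equatorial, nitro equatorial, ethyl axial): E = 1.75 kcal/mol.
ΔE = 1.93 − 1.75 = 0.18 kcal/mol; chair II is more stable.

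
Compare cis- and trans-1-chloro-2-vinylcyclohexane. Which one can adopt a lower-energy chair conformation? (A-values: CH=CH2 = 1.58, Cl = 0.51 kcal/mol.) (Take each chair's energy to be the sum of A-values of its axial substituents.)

trans

At 1,2 positions (parity opposite): cis → (a,e or e,a); trans → (e,e or a,a).
Best chair for cis: E = 0.51 kcal/mol; best chair for trans: E = 0.00 kcal/mol.
The trans isomer is lower by 0.51 kcal/mol.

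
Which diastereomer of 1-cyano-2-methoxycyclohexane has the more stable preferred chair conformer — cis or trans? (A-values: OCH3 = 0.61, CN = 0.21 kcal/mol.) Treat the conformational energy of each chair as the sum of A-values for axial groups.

trans

At 1,2 positions (parity opposite): cis → (a,e or e,a); trans → (e,e or a,a).
Best chair for cis: E = 0.21 kcal/mol; best chair for trans: E = 0.00 kcal/mol.
The trans isomer is lower by 0.21 kcal/mol.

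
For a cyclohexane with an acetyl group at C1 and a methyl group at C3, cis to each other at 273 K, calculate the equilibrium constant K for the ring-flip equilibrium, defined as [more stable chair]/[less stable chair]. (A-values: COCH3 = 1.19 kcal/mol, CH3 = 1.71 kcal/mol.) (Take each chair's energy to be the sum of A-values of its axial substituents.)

K ≈ 210

C1 and C3 have the same parity, so for the cis isomer the two substituents are e,e in one chair and a,a in the other.
Chair I (acetyl axial, methyl axial): E = 2.90 kcal/mol; chair II (acetyl equatorial, methyl equatorial): E = 0.00 kcal/mol.
ΔG = 2.90 kcal/mol between the two chairs.
K = exp(ΔG/RT) with R = 1.987×10⁻³ kcal mol⁻¹ K⁻¹ and T = 273 K gives K ≈ 210.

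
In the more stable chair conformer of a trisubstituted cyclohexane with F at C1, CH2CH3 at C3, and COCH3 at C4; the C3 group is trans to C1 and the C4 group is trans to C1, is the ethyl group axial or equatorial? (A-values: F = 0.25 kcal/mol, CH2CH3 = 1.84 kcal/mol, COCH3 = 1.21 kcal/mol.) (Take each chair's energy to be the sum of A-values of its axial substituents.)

Chair I (fluoro axial, ethyl equatorial, acetyl axial): E = 1.46 kcal/mol.
Chair II (fluoro equatorial, ethyl axial, acetyl equatorial): E = 1.84 kcal/mol.
Chair I is the more stable (lower-energy) conformer, and in that chair the ethyl group is equatorial.

equatorial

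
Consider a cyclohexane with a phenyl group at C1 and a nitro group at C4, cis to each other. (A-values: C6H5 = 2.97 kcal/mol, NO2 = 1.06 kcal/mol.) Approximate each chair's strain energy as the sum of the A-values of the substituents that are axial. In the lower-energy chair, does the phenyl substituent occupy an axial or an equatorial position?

C1 and C4 have opposite parity, so for the cis isomer the two substituents are one axial and one equatorial in each chair.
Chair I (phenyl axial, nitro equatorial): E = 2.97 kcal/mol.
Chair II (phenyl equatorial, nitro axial): E = 1.06 kcal/mol.
Chair II is the more stable (lower-energy) conformer, and in that chair the phenyl group is equatorial.

equatorial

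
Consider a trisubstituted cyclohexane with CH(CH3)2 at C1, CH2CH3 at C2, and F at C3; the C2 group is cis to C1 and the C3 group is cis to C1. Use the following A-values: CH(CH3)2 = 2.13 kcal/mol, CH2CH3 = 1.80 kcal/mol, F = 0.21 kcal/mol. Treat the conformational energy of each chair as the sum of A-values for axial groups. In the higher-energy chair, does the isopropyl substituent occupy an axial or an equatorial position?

axial

Chair I (isopropyl axial, ethyl equatorial, fluoro axial): E = 2.34 kcal/mol.
Chair II (isopropyl equatorial, ethyl axial, fluoro equatorial): E = 1.80 kcal/mol.
Chair I is the less stable (higher-energy) conformer, and in that chair the isopropyl group is axial.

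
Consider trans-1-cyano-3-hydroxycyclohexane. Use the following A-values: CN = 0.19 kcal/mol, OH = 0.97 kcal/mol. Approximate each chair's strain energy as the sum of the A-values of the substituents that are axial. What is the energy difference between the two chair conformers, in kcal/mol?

C1 and C3 have the same parity, so for the trans isomer the two substituents are one axial and one equatorial in each chair.
Chair I (cyano axial, hydroxyl equatorial): E = 0.19 kcal/mol.
Chair II (cyano equatorial, hydroxyl axial): E = 0.97 kcal/mol.
ΔE = 0.97 − 0.19 = 0.78 kcal/mol; chair I is more stable.

0.78 kcal/mol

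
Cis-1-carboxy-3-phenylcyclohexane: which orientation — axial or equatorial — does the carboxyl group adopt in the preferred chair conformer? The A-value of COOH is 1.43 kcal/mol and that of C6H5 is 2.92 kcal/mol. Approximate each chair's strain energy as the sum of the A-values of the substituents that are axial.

equatorial

C1 and C3 have the same parity, so for the cis isomer the two substituents are e,e in one chair and a,a in the other.
Chair I (carboxyl axial, phenyl axial): E = 4.35 kcal/mol.
Chair II (carboxyl equatorial, phenyl equatorial): E = 0.00 kcal/mol.
Chair II is the more stable (lower-energy) conformer, and in that chair the carboxyl group is equatorial.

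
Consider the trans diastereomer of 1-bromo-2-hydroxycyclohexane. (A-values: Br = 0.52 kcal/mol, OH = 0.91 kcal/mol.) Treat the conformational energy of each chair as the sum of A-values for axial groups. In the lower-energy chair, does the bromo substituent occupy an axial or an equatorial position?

equatorial

C1 and C2 have opposite parity, so for the trans isomer the two substituents are e,e in one chair and a,a in the other.
Chair I (bromo axial, hydroxyl axial): E = 1.43 kcal/mol.
Chair II (bromo equatorial, hydroxyl equatorial): E = 0.00 kcal/mol.
Chair II is the more stable (lower-energy) conformer, and in that chair the bromo group is equatorial.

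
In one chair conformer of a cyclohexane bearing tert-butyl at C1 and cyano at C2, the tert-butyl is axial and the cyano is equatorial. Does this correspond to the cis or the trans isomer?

C1 and C2 have opposite parity, so their axial bonds point in opposite directions.
With opposite-parity carbons, two substituents on the same face are one axial and one equatorial; opposite faces give both axial or both equatorial.
Here the groups are axial/equatorial → same face → cis.

cis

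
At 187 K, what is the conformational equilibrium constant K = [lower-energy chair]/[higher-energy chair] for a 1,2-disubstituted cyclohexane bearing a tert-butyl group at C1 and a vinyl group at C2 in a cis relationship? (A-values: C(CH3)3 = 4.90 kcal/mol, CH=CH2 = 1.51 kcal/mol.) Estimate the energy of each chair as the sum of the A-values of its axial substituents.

C1 and C2 have opposite parity, so for the cis isomer the two substituents are one axial and one equatorial in each chair.
Chair I (tert-butyl axial, vinyl equatorial): E = 4.90 kcal/mol; chair II (tert-butyl equatorial, vinyl axial): E = 1.51 kcal/mol.
ΔG = 3.39 kcal/mol between the two chairs.
K = exp(ΔG/RT) with R = 1.987×10⁻³ kcal mol⁻¹ K⁻¹ and T = 187 K gives K ≈ 9.17e+03.

K ≈ 9168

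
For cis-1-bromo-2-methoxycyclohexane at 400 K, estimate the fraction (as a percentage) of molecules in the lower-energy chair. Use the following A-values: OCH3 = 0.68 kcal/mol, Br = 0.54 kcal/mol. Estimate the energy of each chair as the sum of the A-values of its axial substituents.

C1 and C2 have opposite parity, so for the cis isomer the two substituents are one axial and one equatorial in each chair.
Chair I (methoxy axial, bromo equatorial): E = 0.68 kcal/mol; chair II (methoxy equatorial, bromo axial): E = 0.54 kcal/mol.
ΔG = 0.14 kcal/mol between the two chairs.
K = exp(ΔG/RT) with R = 1.987×10⁻³ kcal mol⁻¹ K⁻¹ and T = 400 K gives K ≈ 1.19.
Fraction in the lower-energy chair = K/(K+1) = 54.4%.

54.4%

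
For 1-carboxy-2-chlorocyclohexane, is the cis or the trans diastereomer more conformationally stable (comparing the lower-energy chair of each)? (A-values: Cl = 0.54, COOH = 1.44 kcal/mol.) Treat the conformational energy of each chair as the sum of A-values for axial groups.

trans

At 1,2 positions (parity opposite): cis → (a,e or e,a); trans → (e,e or a,a).
Best chair for cis: E = 0.54 kcal/mol; best chair for trans: E = 0.00 kcal/mol.
The trans isomer is lower by 0.54 kcal/mol.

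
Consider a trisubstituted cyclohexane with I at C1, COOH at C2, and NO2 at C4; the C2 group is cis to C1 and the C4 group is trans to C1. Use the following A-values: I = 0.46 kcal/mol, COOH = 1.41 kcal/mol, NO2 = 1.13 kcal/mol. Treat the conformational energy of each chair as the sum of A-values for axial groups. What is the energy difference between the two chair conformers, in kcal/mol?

Chair I (iodo axial, carboxyl equatorial, nitro axial): E = 1.59 kcal/mol.
Chair II (iodo equatorial, carboxyl axial, nitro equatorial): E = 1.41 kcal/mol.
ΔE = 1.59 − 1.41 = 0.18 kcal/mol; chair II is more stable.

0.18 kcal/mol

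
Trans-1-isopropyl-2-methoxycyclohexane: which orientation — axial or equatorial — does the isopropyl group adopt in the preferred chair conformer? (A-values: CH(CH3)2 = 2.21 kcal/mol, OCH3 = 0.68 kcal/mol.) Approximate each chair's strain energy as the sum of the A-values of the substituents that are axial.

C1 and C2 have opposite parity, so for the trans isomer the two substituents are e,e in one chair and a,a in the other.
Chair I (isopropyl axial, methoxy axial): E = 2.89 kcal/mol.
Chair II (isopropyl equatorial, methoxy equatorial): E = 0.00 kcal/mol.
Chair II is the more stable (lower-energy) conformer, and in that chair the isopropyl group is equatorial.

equatorial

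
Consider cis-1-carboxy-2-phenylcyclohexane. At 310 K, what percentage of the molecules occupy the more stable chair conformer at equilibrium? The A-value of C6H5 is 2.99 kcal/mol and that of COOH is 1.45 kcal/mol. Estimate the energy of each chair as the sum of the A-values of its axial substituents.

C1 and C2 have opposite parity, so for the cis isomer the two substituents are one axial and one equatorial in each chair.
Chair I (phenyl axial, carboxyl equatorial): E = 2.99 kcal/mol; chair II (phenyl equatorial, carboxyl axial): E = 1.45 kcal/mol.
ΔG = 1.54 kcal/mol between the two chairs.
K = exp(ΔG/RT) with R = 1.987×10⁻³ kcal mol⁻¹ K⁻¹ and T = 310 K gives K ≈ 12.2.
Fraction in the lower-energy chair = K/(K+1) = 92.4%.

92.4%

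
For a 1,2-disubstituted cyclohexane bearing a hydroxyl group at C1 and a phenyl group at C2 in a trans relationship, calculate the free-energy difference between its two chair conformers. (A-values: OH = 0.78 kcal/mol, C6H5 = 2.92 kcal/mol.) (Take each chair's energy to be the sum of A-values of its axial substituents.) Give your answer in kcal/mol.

3.70 kcal/mol

C1 and C2 have opposite parity, so for the trans isomer the two substituents are e,e in one chair and a,a in the other.
Chair I (hydroxyl axial, phenyl axial): E = 3.70 kcal/mol.
Chair II (hydroxyl equatorial, phenyl equatorial): E = 0.00 kcal/mol.
ΔE = 3.70 − 0.00 = 3.70 kcal/mol; chair II is more stable.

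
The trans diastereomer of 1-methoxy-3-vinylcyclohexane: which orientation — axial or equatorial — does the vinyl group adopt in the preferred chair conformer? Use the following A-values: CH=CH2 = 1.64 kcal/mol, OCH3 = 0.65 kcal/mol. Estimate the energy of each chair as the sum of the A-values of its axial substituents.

equatorial

C1 and C3 have the same parity, so for the trans isomer the two substituents are one axial and one equatorial in each chair.
Chair I (vinyl axial, methoxy equatorial): E = 1.64 kcal/mol.
Chair II (vinyl equatorial, methoxy axial): E = 0.65 kcal/mol.
Chair II is the more stable (lower-energy) conformer, and in that chair the vinyl group is equatorial.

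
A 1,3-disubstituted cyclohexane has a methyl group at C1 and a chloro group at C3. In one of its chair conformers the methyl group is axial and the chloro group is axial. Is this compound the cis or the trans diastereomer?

C1 and C3 have the same parity, so their axial bonds point in the same direction.
With same-parity carbons, two substituents on the same face are both axial or both equatorial; opposite faces give one of each.
Here the groups are axial/axial → same face → cis.

cis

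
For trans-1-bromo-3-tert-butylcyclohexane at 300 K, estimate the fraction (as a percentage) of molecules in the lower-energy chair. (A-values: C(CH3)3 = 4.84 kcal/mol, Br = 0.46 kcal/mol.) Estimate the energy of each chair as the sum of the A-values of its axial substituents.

99.9%

C1 and C3 have the same parity, so for the trans isomer the two substituents are one axial and one equatorial in each chair.
Chair I (tert-butyl axial, bromo equatorial): E = 4.84 kcal/mol; chair II (tert-butyl equatorial, bromo axial): E = 0.46 kcal/mol.
ΔG = 4.38 kcal/mol between the two chairs.
K = exp(ΔG/RT) with R = 1.987×10⁻³ kcal mol⁻¹ K⁻¹ and T = 300 K gives K ≈ 1.55e+03.
Fraction in the lower-energy chair = K/(K+1) = 99.9%.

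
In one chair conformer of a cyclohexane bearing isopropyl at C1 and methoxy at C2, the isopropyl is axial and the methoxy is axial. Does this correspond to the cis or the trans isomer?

C1 and C2 have opposite parity, so their axial bonds point in opposite directions.
With opposite-parity carbons, two substituents on the same face are one axial and one equatorial; opposite faces give both axial or both equatorial.
Here the groups are axial/axial → opposite face → trans.

trans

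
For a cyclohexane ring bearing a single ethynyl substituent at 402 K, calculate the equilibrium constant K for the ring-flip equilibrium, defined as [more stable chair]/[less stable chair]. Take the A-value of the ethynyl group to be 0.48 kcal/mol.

One chair has the ethynyl group axial (E = 0.48 kcal/mol) and the other has it equatorial (E = 0).
ΔG = 0.48 kcal/mol between the two chairs.
K = exp(ΔG/RT) with R = 1.987×10⁻³ kcal mol⁻¹ K⁻¹ and T = 402 K gives K ≈ 1.82.

K ≈ 1.82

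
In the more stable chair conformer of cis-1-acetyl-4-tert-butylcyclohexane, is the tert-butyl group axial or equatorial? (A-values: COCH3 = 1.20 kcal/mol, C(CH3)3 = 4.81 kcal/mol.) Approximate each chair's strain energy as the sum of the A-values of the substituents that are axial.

C1 and C4 have opposite parity, so for the cis isomer the two substituents are one axial and one equatorial in each chair.
Chair I (acetyl axial, tert-butyl equatorial): E = 1.20 kcal/mol.
Chair II (acetyl equatorial, tert-butyl axial): E = 4.81 kcal/mol.
Chair I is the more stable (lower-energy) conformer, and in that chair the tert-butyl group is equatorial.

equatorial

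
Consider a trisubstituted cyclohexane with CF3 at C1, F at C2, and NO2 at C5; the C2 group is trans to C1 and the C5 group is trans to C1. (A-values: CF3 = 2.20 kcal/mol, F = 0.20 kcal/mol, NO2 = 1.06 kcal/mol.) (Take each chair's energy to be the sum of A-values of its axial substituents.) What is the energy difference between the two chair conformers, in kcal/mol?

Chair I (trifluoromethyl axial, fluoro axial, nitro equatorial): E = 2.40 kcal/mol.
Chair II (trifluoromethyl equatorial, fluoro equatorial, nitro axial): E = 1.06 kcal/mol.
ΔE = 2.40 − 1.06 = 1.34 kcal/mol; chair II is more stable.

1.34 kcal/mol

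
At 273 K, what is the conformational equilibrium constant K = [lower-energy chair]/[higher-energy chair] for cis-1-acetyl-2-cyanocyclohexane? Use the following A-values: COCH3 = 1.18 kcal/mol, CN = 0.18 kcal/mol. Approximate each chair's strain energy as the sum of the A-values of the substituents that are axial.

C1 and C2 have opposite parity, so for the cis isomer the two substituents are one axial and one equatorial in each chair.
Chair I (acetyl axial, cyano equatorial): E = 1.18 kcal/mol; chair II (acetyl equatorial, cyano axial): E = 0.18 kcal/mol.
ΔG = 1.00 kcal/mol between the two chairs.
K = exp(ΔG/RT) with R = 1.987×10⁻³ kcal mol⁻¹ K⁻¹ and T = 273 K gives K ≈ 6.32.

K ≈ 6.32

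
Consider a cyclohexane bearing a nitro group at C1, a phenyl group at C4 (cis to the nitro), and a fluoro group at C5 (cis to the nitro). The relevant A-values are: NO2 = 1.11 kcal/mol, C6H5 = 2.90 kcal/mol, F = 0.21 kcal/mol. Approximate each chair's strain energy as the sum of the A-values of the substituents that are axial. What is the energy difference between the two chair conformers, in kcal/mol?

1.58 kcal/mol

Chair I (nitro axial, phenyl equatorial, fluoro axial): E = 1.32 kcal/mol.
Chair II (nitro equatorial, phenyl axial, fluoro equatorial): E = 2.90 kcal/mol.
ΔE = 2.90 − 1.32 = 1.58 kcal/mol; chair I is more stable.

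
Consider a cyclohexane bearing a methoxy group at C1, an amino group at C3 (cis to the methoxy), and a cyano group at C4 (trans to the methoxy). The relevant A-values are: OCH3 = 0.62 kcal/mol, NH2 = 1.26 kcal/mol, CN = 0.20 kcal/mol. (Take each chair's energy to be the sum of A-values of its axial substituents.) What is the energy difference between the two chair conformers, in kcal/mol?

2.08 kcal/mol

Chair I (methoxy axial, amino axial, cyano axial): E = 2.08 kcal/mol.
Chair II (methoxy equatorial, amino equatorial, cyano equatorial): E = 0.00 kcal/mol.
ΔE = 2.08 − 0.00 = 2.08 kcal/mol; chair II is more stable.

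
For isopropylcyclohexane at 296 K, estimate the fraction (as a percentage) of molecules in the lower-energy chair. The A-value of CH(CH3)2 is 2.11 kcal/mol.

97.3%

One chair has the isopropyl group axial (E = 2.11 kcal/mol) and the other has it equatorial (E = 0).
ΔG = 2.11 kcal/mol between the two chairs.
K = exp(ΔG/RT) with R = 1.987×10⁻³ kcal mol⁻¹ K⁻¹ and T = 296 K gives K ≈ 36.1.
Fraction in the lower-energy chair = K/(K+1) = 97.3%.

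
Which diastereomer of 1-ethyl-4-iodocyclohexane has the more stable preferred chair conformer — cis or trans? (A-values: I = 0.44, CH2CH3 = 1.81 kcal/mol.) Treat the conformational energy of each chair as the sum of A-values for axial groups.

trans

At 1,4 positions (parity opposite): cis → (a,e or e,a); trans → (e,e or a,a).
Best chair for cis: E = 0.44 kcal/mol; best chair for trans: E = 0.00 kcal/mol.
The trans isomer is lower by 0.44 kcal/mol.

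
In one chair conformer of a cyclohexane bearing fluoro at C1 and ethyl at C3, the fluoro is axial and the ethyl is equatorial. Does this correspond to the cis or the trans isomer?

trans

C1 and C3 have the same parity, so their axial bonds point in the same direction.
With same-parity carbons, two substituents on the same face are both axial or both equatorial; opposite faces give one of each.
Here the groups are axial/equatorial → opposite face → trans.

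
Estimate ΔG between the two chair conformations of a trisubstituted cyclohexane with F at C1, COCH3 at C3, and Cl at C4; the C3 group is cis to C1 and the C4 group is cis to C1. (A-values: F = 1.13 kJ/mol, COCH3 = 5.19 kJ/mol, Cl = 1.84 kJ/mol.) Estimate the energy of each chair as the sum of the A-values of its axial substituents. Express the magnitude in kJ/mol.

Chair I (fluoro axial, acetyl axial, chloro equatorial): E = 6.32 kJ/mol.
Chair II (fluoro equatorial, acetyl equatorial, chloro axial): E = 1.84 kJ/mol.
ΔE = 6.32 − 1.84 = 4.48 kJ/mol; chair II is more stable.

4.48 kJ/mol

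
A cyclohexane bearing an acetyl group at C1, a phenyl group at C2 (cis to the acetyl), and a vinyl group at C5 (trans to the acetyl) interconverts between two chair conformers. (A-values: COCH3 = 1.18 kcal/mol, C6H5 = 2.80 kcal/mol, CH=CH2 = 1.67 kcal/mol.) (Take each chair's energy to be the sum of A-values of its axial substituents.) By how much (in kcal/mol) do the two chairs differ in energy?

Chair I (acetyl axial, phenyl equatorial, vinyl equatorial): E = 1.18 kcal/mol.
Chair II (acetyl equatorial, phenyl axial, vinyl axial): E = 4.47 kcal/mol.
ΔE = 4.47 − 1.18 = 3.29 kcal/mol; chair I is more stable.

3.29 kcal/mol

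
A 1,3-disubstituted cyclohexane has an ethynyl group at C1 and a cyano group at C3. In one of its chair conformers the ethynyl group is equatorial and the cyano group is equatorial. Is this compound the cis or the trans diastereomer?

C1 and C3 have the same parity, so their axial bonds point in the same direction.
With same-parity carbons, two substituents on the same face are both axial or both equatorial; opposite faces give one of each.
Here the groups are equatorial/equatorial → same face → cis.

cis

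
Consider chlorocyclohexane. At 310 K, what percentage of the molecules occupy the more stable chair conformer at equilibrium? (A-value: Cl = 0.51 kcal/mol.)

One chair has the chloro group axial (E = 0.51 kcal/mol) and the other has it equatorial (E = 0).
ΔG = 0.51 kcal/mol between the two chairs.
K = exp(ΔG/RT) with R = 1.987×10⁻³ kcal mol⁻¹ K⁻¹ and T = 310 K gives K ≈ 2.29.
Fraction in the lower-energy chair = K/(K+1) = 69.6%.

69.6%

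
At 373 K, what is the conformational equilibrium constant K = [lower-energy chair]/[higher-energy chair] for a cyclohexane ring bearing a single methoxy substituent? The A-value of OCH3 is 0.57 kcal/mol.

K ≈ 2.16

One chair has the methoxy group axial (E = 0.57 kcal/mol) and the other has it equatorial (E = 0).
ΔG = 0.57 kcal/mol between the two chairs.
K = exp(ΔG/RT) with R = 1.987×10⁻³ kcal mol⁻¹ K⁻¹ and T = 373 K gives K ≈ 2.16.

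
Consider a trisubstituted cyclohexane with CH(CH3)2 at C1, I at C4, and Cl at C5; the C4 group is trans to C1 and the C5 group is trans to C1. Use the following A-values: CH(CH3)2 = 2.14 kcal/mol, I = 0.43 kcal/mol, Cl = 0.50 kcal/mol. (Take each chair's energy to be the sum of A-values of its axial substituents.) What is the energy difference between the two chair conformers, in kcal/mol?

Chair I (isopropyl axial, iodo axial, chloro equatorial): E = 2.57 kcal/mol.
Chair II (isopropyl equatorial, iodo equatorial, chloro axial): E = 0.50 kcal/mol.
ΔE = 2.57 − 0.50 = 2.07 kcal/mol; chair II is more stable.

2.07 kcal/mol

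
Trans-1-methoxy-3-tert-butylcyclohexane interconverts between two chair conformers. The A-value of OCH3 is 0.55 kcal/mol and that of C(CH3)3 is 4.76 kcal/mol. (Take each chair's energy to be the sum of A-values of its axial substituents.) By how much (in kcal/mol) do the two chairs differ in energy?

4.21 kcal/mol

C1 and C3 have the same parity, so for the trans isomer the two substituents are one axial and one equatorial in each chair.
Chair I (methoxy axial, tert-butyl equatorial): E = 0.55 kcal/mol.
Chair II (methoxy equatorial, tert-butyl axial): E = 4.76 kcal/mol.
ΔE = 4.76 − 0.55 = 4.21 kcal/mol; chair I is more stable.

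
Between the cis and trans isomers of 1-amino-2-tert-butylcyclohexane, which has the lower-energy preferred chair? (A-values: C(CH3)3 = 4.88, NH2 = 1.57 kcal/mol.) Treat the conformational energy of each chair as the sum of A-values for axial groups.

At 1,2 positions (parity opposite): cis → (a,e or e,a); trans → (e,e or a,a).
Best chair for cis: E = 1.57 kcal/mol; best chair for trans: E = 0.00 kcal/mol.
The trans isomer is lower by 1.57 kcal/mol.

trans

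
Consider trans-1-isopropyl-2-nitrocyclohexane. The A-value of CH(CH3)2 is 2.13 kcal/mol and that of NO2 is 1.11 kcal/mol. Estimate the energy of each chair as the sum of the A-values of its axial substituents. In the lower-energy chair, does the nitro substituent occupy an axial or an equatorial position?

C1 and C2 have opposite parity, so for the trans isomer the two substituents are e,e in one chair and a,a in the other.
Chair I (isopropyl axial, nitro axial): E = 3.24 kcal/mol.
Chair II (isopropyl equatorial, nitro equatorial): E = 0.00 kcal/mol.
Chair II is the more stable (lower-energy) conformer, and in that chair the nitro group is equatorial.

equatorial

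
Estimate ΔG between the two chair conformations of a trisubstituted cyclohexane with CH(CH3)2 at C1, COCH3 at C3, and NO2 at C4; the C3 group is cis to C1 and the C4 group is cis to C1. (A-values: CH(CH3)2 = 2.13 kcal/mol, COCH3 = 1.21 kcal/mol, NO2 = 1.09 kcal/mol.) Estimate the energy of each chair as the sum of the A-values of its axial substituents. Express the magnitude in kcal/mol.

Chair I (isopropyl axial, acetyl axial, nitro equatorial): E = 3.34 kcal/mol.
Chair II (isopropyl equatorial, acetyl equatorial, nitro axial): E = 1.09 kcal/mol.
ΔE = 3.34 − 1.09 = 2.25 kcal/mol; chair II is more stable.

2.25 kcal/mol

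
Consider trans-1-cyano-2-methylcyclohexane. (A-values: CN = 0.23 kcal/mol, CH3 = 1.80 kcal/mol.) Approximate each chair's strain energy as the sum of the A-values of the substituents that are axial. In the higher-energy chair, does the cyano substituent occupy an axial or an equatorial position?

axial

C1 and C2 have opposite parity, so for the trans isomer the two substituents are e,e in one chair and a,a in the other.
Chair I (cyano axial, methyl axial): E = 2.03 kcal/mol.
Chair II (cyano equatorial, methyl equatorial): E = 0.00 kcal/mol.
Chair I is the less stable (higher-energy) conformer, and in that chair the cyano group is axial.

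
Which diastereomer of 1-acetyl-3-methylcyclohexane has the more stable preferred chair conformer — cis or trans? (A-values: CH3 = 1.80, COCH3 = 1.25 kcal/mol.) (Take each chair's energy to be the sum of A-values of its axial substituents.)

cis

At 1,3 positions (parity same): cis → (e,e or a,a); trans → (a,e or e,a).
Best chair for cis: E = 0.00 kcal/mol; best chair for trans: E = 1.25 kcal/mol.
The cis isomer is lower by 1.25 kcal/mol.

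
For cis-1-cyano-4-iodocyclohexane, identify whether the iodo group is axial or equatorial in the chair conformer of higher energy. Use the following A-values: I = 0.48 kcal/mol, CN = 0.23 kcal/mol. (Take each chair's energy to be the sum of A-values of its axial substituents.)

axial

C1 and C4 have opposite parity, so for the cis isomer the two substituents are one axial and one equatorial in each chair.
Chair I (iodo axial, cyano equatorial): E = 0.48 kcal/mol.
Chair II (iodo equatorial, cyano axial): E = 0.23 kcal/mol.
Chair I is the less stable (higher-energy) conformer, and in that chair the iodo group is axial.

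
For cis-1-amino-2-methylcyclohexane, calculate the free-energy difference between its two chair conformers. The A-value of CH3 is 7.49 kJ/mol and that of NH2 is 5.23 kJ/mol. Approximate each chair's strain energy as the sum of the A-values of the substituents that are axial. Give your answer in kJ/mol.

2.26 kJ/mol

C1 and C2 have opposite parity, so for the cis isomer the two substituents are one axial and one equatorial in each chair.
Chair I (methyl axial, amino equatorial): E = 7.49 kJ/mol.
Chair II (methyl equatorial, amino axial): E = 5.23 kJ/mol.
ΔE = 7.49 − 5.23 = 2.26 kJ/mol; chair II is more stable.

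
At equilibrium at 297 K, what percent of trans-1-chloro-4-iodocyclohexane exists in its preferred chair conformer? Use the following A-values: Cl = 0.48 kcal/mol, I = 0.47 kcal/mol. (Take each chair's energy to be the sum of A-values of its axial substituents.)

C1 and C4 have opposite parity, so for the trans isomer the two substituents are e,e in one chair and a,a in the other.
Chair I (chloro axial, iodo axial): E = 0.95 kcal/mol; chair II (chloro equatorial, iodo equatorial): E = 0.00 kcal/mol.
ΔG = 0.95 kcal/mol between the two chairs.
K = exp(ΔG/RT) with R = 1.987×10⁻³ kcal mol⁻¹ K⁻¹ and T = 297 K gives K ≈ 5.
Fraction in the lower-energy chair = K/(K+1) = 83.3%.

83.3%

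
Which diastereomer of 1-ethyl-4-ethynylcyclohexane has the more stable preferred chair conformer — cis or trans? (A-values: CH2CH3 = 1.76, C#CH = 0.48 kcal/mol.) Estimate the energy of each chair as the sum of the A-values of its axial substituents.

At 1,4 positions (parity opposite): cis → (a,e or e,a); trans → (e,e or a,a).
Best chair for cis: E = 0.48 kcal/mol; best chair for trans: E = 0.00 kcal/mol.
The trans isomer is lower by 0.48 kcal/mol.

trans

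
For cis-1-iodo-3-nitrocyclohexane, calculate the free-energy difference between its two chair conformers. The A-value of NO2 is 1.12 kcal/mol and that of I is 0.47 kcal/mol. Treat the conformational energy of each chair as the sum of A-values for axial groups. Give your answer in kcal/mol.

1.59 kcal/mol

C1 and C3 have the same parity, so for the cis isomer the two substituents are e,e in one chair and a,a in the other.
Chair I (nitro axial, iodo axial): E = 1.59 kcal/mol.
Chair II (nitro equatorial, iodo equatorial): E = 0.00 kcal/mol.
ΔE = 1.59 − 0.00 = 1.59 kcal/mol; chair II is more stable.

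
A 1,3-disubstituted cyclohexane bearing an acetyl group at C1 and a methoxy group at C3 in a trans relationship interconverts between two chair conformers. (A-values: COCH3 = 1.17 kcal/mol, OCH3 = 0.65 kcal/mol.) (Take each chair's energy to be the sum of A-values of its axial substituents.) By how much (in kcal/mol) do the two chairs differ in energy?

C1 and C3 have the same parity, so for the trans isomer the two substituents are one axial and one equatorial in each chair.
Chair I (acetyl axial, methoxy equatorial): E = 1.17 kcal/mol.
Chair II (acetyl equatorial, methoxy axial): E = 0.65 kcal/mol.
ΔE = 1.17 − 0.65 = 0.52 kcal/mol; chair II is more stable.

0.52 kcal/mol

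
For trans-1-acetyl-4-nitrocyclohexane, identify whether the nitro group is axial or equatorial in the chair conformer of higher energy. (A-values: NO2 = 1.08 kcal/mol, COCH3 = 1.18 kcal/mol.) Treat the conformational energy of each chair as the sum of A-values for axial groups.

axial

C1 and C4 have opposite parity, so for the trans isomer the two substituents are e,e in one chair and a,a in the other.
Chair I (nitro axial, acetyl axial): E = 2.26 kcal/mol.
Chair II (nitro equatorial, acetyl equatorial): E = 0.00 kcal/mol.
Chair I is the less stable (higher-energy) conformer, and in that chair the nitro group is axial.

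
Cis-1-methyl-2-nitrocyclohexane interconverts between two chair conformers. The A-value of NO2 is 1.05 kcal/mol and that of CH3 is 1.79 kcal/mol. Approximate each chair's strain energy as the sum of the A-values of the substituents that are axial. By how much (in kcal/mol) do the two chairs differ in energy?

C1 and C2 have opposite parity, so for the cis isomer the two substituents are one axial and one equatorial in each chair.
Chair I (nitro axial, methyl equatorial): E = 1.05 kcal/mol.
Chair II (nitro equatorial, methyl axial): E = 1.79 kcal/mol.
ΔE = 1.79 − 1.05 = 0.74 kcal/mol; chair I is more stable.

0.74 kcal/mol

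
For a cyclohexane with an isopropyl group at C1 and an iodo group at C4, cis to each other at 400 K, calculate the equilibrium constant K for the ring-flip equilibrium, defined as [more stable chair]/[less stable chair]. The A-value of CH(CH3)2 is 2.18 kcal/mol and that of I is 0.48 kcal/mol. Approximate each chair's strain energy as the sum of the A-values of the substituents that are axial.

C1 and C4 have opposite parity, so for the cis isomer the two substituents are one axial and one equatorial in each chair.
Chair I (isopropyl axial, iodo equatorial): E = 2.18 kcal/mol; chair II (isopropyl equatorial, iodo axial): E = 0.48 kcal/mol.
ΔG = 1.70 kcal/mol between the two chairs.
K = exp(ΔG/RT) with R = 1.987×10⁻³ kcal mol⁻¹ K⁻¹ and T = 400 K gives K ≈ 8.49.

K ≈ 8.49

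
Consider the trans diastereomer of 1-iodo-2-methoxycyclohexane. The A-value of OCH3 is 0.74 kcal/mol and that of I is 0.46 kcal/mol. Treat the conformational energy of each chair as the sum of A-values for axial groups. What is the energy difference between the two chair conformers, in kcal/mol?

1.20 kcal/mol

C1 and C2 have opposite parity, so for the trans isomer the two substituents are e,e in one chair and a,a in the other.
Chair I (methoxy axial, iodo axial): E = 1.20 kcal/mol.
Chair II (methoxy equatorial, iodo equatorial): E = 0.00 kcal/mol.
ΔE = 1.20 − 0.00 = 1.20 kcal/mol; chair II is more stable.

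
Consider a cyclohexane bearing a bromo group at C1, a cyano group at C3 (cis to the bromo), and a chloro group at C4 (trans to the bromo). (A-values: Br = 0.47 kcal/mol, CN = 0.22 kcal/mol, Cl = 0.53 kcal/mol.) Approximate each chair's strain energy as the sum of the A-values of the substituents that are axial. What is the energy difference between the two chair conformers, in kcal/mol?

Chair I (bromo axial, cyano axial, chloro axial): E = 1.22 kcal/mol.
Chair II (bromo equatorial, cyano equatorial, chloro equatorial): E = 0.00 kcal/mol.
ΔE = 1.22 − 0.00 = 1.22 kcal/mol; chair II is more stable.

1.22 kcal/mol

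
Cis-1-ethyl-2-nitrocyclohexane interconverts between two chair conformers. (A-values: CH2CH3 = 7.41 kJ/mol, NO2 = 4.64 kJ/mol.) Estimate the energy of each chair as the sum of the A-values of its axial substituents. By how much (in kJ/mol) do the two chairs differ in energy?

2.77 kJ/mol

C1 and C2 have opposite parity, so for the cis isomer the two substituents are one axial and one equatorial in each chair.
Chair I (ethyl axial, nitro equatorial): E = 7.41 kJ/mol.
Chair II (ethyl equatorial, nitro axial): E = 4.64 kJ/mol.
ΔE = 7.41 − 4.64 = 2.77 kJ/mol; chair II is more stable.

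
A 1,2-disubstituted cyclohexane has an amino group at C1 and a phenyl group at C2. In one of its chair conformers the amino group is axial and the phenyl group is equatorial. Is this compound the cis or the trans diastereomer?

cis

C1 and C2 have opposite parity, so their axial bonds point in opposite directions.
With opposite-parity carbons, two substituents on the same face are one axial and one equatorial; opposite faces give both axial or both equatorial.
Here the groups are axial/equatorial → same face → cis.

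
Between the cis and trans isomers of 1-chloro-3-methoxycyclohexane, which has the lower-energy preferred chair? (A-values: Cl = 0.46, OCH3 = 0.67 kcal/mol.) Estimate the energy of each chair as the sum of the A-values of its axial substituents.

cis

At 1,3 positions (parity same): cis → (e,e or a,a); trans → (a,e or e,a).
Best chair for cis: E = 0.00 kcal/mol; best chair for trans: E = 0.46 kcal/mol.
The cis isomer is lower by 0.46 kcal/mol.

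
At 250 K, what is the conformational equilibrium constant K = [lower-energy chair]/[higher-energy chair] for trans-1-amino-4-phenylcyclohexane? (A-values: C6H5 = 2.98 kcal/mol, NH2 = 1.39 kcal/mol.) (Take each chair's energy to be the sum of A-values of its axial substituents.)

C1 and C4 have opposite parity, so for the trans isomer the two substituents are e,e in one chair and a,a in the other.
Chair I (phenyl axial, amino axial): E = 4.37 kcal/mol; chair II (phenyl equatorial, amino equatorial): E = 0.00 kcal/mol.
ΔG = 4.37 kcal/mol between the two chairs.
K = exp(ΔG/RT) with R = 1.987×10⁻³ kcal mol⁻¹ K⁻¹ and T = 250 K gives K ≈ 6.62e+03.

K ≈ 6616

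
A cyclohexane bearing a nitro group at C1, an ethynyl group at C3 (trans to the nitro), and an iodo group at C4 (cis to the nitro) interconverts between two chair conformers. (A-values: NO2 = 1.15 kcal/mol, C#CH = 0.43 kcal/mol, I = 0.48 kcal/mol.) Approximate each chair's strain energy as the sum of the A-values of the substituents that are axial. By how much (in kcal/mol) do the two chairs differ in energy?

Chair I (nitro axial, ethynyl equatorial, iodo equatorial): E = 1.15 kcal/mol.
Chair II (nitro equatorial, ethynyl axial, iodo axial): E = 0.91 kcal/mol.
ΔE = 1.15 − 0.91 = 0.24 kcal/mol; chair II is more stable.

0.24 kcal/mol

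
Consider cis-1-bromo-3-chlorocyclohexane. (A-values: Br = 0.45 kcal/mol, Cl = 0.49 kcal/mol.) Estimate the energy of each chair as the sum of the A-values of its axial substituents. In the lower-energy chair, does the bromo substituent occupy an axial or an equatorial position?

C1 and C3 have the same parity, so for the cis isomer the two substituents are e,e in one chair and a,a in the other.
Chair I (bromo axial, chloro axial): E = 0.94 kcal/mol.
Chair II (bromo equatorial, chloro equatorial): E = 0.00 kcal/mol.
Chair II is the more stable (lower-energy) conformer, and in that chair the bromo group is equatorial.

equatorial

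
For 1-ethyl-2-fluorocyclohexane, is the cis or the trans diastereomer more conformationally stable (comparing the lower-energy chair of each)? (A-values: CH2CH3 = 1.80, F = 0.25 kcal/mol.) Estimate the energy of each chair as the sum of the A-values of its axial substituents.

At 1,2 positions (parity opposite): cis → (a,e or e,a); trans → (e,e or a,a).
Best chair for cis: E = 0.25 kcal/mol; best chair for trans: E = 0.00 kcal/mol.
The trans isomer is lower by 0.25 kcal/mol.

trans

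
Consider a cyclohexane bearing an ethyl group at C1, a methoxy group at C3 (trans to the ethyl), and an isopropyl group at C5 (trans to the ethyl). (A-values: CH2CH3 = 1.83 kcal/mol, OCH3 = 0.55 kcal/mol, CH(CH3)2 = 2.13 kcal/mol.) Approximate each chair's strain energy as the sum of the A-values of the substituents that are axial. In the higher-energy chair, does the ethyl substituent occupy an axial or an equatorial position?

equatorial

Chair I (ethyl axial, methoxy equatorial, isopropyl equatorial): E = 1.83 kcal/mol.
Chair II (ethyl equatorial, methoxy axial, isopropyl axial): E = 2.68 kcal/mol.
Chair II is the less stable (higher-energy) conformer, and in that chair the ethyl group is equatorial.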